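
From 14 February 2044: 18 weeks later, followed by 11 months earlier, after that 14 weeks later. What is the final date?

October 25, 2043

Counting forward 18 weeks (= 126 days) from February 14, 2044:
February has 29 days, so 29 − 14 = 15 days remain after February 14, 2044; 126 − 15 = 111 left.
March 2044 has 31 days: 111 − 31 = 80 left.
April 2044 has 30 days: 80 − 30 = 50 left.
May 2044 has 31 days: 50 − 31 = 19 left.
19 days into June 2044 → June 19, 2044.
Subtracting 11 months from June 19, 2044:
month 6 − 11 = -5, which is month 7 of year 2043 → July 2043.
Day 19 is valid in July, giving July 19, 2043.
Counting forward 14 weeks (= 98 days) from July 19, 2043:
July has 31 days, so 31 − 19 = 12 days remain after July 19, 2043; 98 − 12 = 86 left.
August 2043 has 31 days: 86 − 31 = 55 left.
September 2043 has 30 days: 55 − 30 = 25 left.
25 days into October 2043 → October 25, 2043.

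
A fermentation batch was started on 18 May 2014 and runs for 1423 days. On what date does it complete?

Adding 1423 days from May 18, 2014.
May has 31 days, so 31 − 18 = 13 days remain after May 18, 2014; 1423 − 13 = 1410 left.
June 2014 has 30 days: 1410 − 30 = 1380 left.
July 2014 has 31 days: 1380 − 31 = 1349 left.
August 2014 has 31 days: 1349 − 31 = 1318 left.
September 2014 has 30 days: 1318 − 30 = 1288 left.
October 2014 has 31 days: 1288 − 31 = 1257 left.
November 2014 has 30 days: 1257 − 30 = 1227 left.
December 2014 has 31 days: 1227 − 31 = 1196 left.
January 2015 has 31 days: 1196 − 31 = 1165 left.
February 2015 has 28 days (2015 is not a leap year): 1165 − 28 = 1137 left.
March 2015 has 31 days: 1137 − 31 = 1106 left.
April 2015 has 30 days: 1106 − 30 = 1076 left.
May 2015 has 31 days: 1076 − 31 = 1045 left.
June 2015 has 30 days: 1045 − 30 = 1015 left.
July 2015 has 31 days: 1015 − 31 = 984 left.
August 2015 has 31 days: 984 − 31 = 953 left.
September 2015 has 30 days: 953 − 30 = 923 left.
October 2015 has 31 days: 923 − 31 = 892 left.
November 2015 has 30 days: 892 − 30 = 862 left.
December 2015 has 31 days: 862 − 31 = 831 left.
January 2016 has 31 days: 831 − 31 = 800 left.
February 2016 has 29 days (2016 is a leap year): 800 − 29 = 771 left.
March 2016 has 31 days: 771 − 31 = 740 left.
April 2016 has 30 days: 740 − 30 = 710 left.
May 2016 has 31 days: 710 − 31 = 679 left.
June 2016 has 30 days: 679 − 30 = 649 left.
July 2016 has 31 days: 649 − 31 = 618 left.
August 2016 has 31 days: 618 − 31 = 587 left.
September 2016 has 30 days: 587 − 30 = 557 left.
October 2016 has 31 days: 557 − 31 = 526 left.
November 2016 has 30 days: 526 − 30 = 496 left.
December 2016 has 31 days: 496 − 31 = 465 left.
January 2017 has 31 days: 465 − 31 = 434 left.
February 2017 has 28 days (2017 is not a leap year): 434 − 28 = 406 left.
March 2017 has 31 days: 406 − 31 = 375 left.
April 2017 has 30 days: 375 − 30 = 345 left.
May 2017 has 31 days: 345 − 31 = 314 left.
June 2017 has 30 days: 314 − 30 = 284 left.
July 2017 has 31 days: 284 − 31 = 253 left.
August 2017 has 31 days: 253 − 31 = 222 left.
September 2017 has 30 days: 222 − 30 = 192 left.
October 2017 has 31 days: 192 − 31 = 161 left.
November 2017 has 30 days: 161 − 30 = 131 left.
December 2017 has 31 days: 131 − 31 = 100 left.
January 2018 has 31 days: 100 − 31 = 69 left.
February 2018 has 28 days (2018 is not a leap year): 69 − 28 = 41 left.
March 2018 has 31 days: 41 − 31 = 10 left.
10 days into April 2018 → April 10, 2018.

April 10, 2018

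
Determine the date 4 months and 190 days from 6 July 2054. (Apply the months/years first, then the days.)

Counting forward 4 months and 190 days from July 6, 2054: first the month/year part, then the days.
month 7 + 4 = 11 → November 2054.
Day 6 is valid in November, giving November 6, 2054.
Now add 190 days from November 6, 2054.
November has 30 days, so 30 − 6 = 24 days remain after November 6, 2054; 190 − 24 = 166 left.
December 2054 has 31 days: 166 − 31 = 135 left.
January 2055 has 31 days: 135 − 31 = 104 left.
February 2055 has 28 days (2055 is not a leap year): 104 − 28 = 76 left.
March 2055 has 31 days: 76 − 31 = 45 left.
April 2055 has 30 days: 45 − 30 = 15 left.
15 days into May 2055 → May 15, 2055.

May 15, 2055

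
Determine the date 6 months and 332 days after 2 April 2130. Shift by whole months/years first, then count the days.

August 30, 2131

Adding 6 months and 332 days from April 2, 2130: first the month/year part, then the days.
month 4 + 6 = 10 → October 2130.
Day 2 is valid in October, giving October 2, 2130.
Now add 332 days from October 2, 2130.
October has 31 days, so 31 − 2 = 29 days remain after October 2, 2130; 332 − 29 = 303 left.
November 2130 has 30 days: 303 − 30 = 273 left.
December 2130 has 31 days: 273 − 31 = 242 left.
January 2131 has 31 days: 242 − 31 = 211 left.
February 2131 has 28 days (2131 is not a leap year): 211 − 28 = 183 left.
March 2131 has 31 days: 183 − 31 = 152 left.
April 2131 has 30 days: 152 − 30 = 122 left.
May 2131 has 31 days: 122 − 31 = 91 left.
June 2131 has 30 days: 91 − 30 = 61 left.
July 2131 has 31 days: 61 − 31 = 30 left.
30 days into August 2131 → August 30, 2131.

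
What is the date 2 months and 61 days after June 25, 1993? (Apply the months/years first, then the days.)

Adding 2 months and 61 days from June 25, 1993: first the month/year part, then the days.
month 6 + 2 = 8 → August 1993.
Day 25 is valid in August, giving August 25, 1993.
Now add 61 days from August 25, 1993.
August has 31 days, so 31 − 25 = 6 days remain after August 25, 1993; 61 − 6 = 55 left.
September 1993 has 30 days: 55 − 30 = 25 left.
25 days into October 1993 → October 25, 1993.

October 25, 1993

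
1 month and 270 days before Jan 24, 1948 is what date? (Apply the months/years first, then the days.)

Subtracting 1 month and 270 days from January 24, 1948: first the month/year part, then the days.
month 1 − 1 = 0, which is month 12 of year 1947 → December 1947.
Day 24 is valid in December, giving December 24, 1947.
Now subtract 270 days from December 24, 1947.
Going back 24 days from December 24, 1947 reaches the end of the previous month; 270 − 24 = 246 left.
November 1947 has 30 days: 246 − 30 = 216 left.
October 1947 has 31 days: 216 − 31 = 185 left.
September 1947 has 30 days: 185 − 30 = 155 left.
August 1947 has 31 days: 155 − 31 = 124 left.
July 1947 has 31 days: 124 − 31 = 93 left.
June 1947 has 30 days: 93 − 30 = 63 left.
May 1947 has 31 days: 63 − 31 = 32 left.
April 1947 has 30 days: 32 − 30 = 2 left.
March 1947 has 31 days; 31 − 2 = 29 → March 29, 1947.

March 29, 1947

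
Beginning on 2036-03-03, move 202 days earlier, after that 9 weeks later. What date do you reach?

Going back 202 days from March 3, 2036:
Going back 3 days from March 3, 2036 reaches the end of the previous month; 202 − 3 = 199 left.
February 2036 has 29 days (2036 is a leap year): 199 − 29 = 170 left.
January 2036 has 31 days: 170 − 31 = 139 left.
December 2035 has 31 days: 139 − 31 = 108 left.
November 2035 has 30 days: 108 − 30 = 78 left.
October 2035 has 31 days: 78 − 31 = 47 left.
September 2035 has 30 days: 47 − 30 = 17 left.
August 2035 has 31 days; 31 − 17 = 14 → August 14, 2035.
Adding 9 weeks (= 63 days) from August 14, 2035:
August has 31 days, so 31 − 14 = 17 days remain after August 14, 2035; 63 − 17 = 46 left.
September 2035 has 30 days: 46 − 30 = 16 left.
16 days into October 2035 → October 16, 2035.

October 16, 2035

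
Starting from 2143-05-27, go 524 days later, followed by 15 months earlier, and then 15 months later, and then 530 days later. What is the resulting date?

Counting forward 524 days from May 27, 2143:
May has 31 days, so 31 − 27 = 4 days remain after May 27, 2143; 524 − 4 = 520 left.
June 2143 has 30 days: 520 − 30 = 490 left.
July 2143 has 31 days: 490 − 31 = 459 left.
August 2143 has 31 days: 459 − 31 = 428 left.
September 2143 has 30 days: 428 − 30 = 398 left.
October 2143 has 31 days: 398 − 31 = 367 left.
November 2143 has 30 days: 367 − 30 = 337 left.
December 2143 has 31 days: 337 − 31 = 306 left.
January 2144 has 31 days: 306 − 31 = 275 left.
February 2144 has 29 days (2144 is a leap year): 275 − 29 = 246 left.
March 2144 has 31 days: 246 − 31 = 215 left.
April 2144 has 30 days: 215 − 30 = 185 left.
May 2144 has 31 days: 185 − 31 = 154 left.
June 2144 has 30 days: 154 − 30 = 124 left.
July 2144 has 31 days: 124 − 31 = 93 left.
August 2144 has 31 days: 93 − 31 = 62 left.
September 2144 has 30 days: 62 − 30 = 32 left.
October 2144 has 31 days: 32 − 31 = 1 left.
1 day into November 2144 → November 1, 2144.
Subtracting 15 months from November 1, 2144:
month 11 − 15 = -4, which is month 8 of year 2143 → August 2143.
Day 1 is valid in August, giving August 1, 2143.
Advancing 15 months from August 1, 2143:
month 8 + 15 = 23, which is month 11 of year 2144 → November 2144.
Day 1 is valid in November, giving November 1, 2144.
Advancing 530 days from November 1, 2144:
November has 30 days, so 30 − 1 = 29 days remain after November 1, 2144; 530 − 29 = 501 left.
December 2144 has 31 days: 501 − 31 = 470 left.
January 2145 has 31 days: 470 − 31 = 439 left.
February 2145 has 28 days (2145 is not a leap year): 439 − 28 = 411 left.
March 2145 has 31 days: 411 − 31 = 380 left.
April 2145 has 30 days: 380 − 30 = 350 left.
May 2145 has 31 days: 350 − 31 = 319 left.
June 2145 has 30 days: 319 − 30 = 289 left.
July 2145 has 31 days: 289 − 31 = 258 left.
August 2145 has 31 days: 258 − 31 = 227 left.
September 2145 has 30 days: 227 − 30 = 197 left.
October 2145 has 31 days: 197 − 31 = 166 left.
November 2145 has 30 days: 166 − 30 = 136 left.
December 2145 has 31 days: 136 − 31 = 105 left.
January 2146 has 31 days: 105 − 31 = 74 left.
February 2146 has 28 days (2146 is not a leap year): 74 − 28 = 46 left.
March 2146 has 31 days: 46 − 31 = 15 left.
15 days into April 2146 → April 15, 2146.

April 15, 2146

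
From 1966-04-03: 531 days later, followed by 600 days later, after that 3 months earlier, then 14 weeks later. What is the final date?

Counting forward 531 days from April 3, 1966:
April has 30 days, so 30 − 3 = 27 days remain after April 3, 1966; 531 − 27 = 504 left.
May 1966 has 31 days: 504 − 31 = 473 left.
June 1966 has 30 days: 473 − 30 = 443 left.
July 1966 has 31 days: 443 − 31 = 412 left.
August 1966 has 31 days: 412 − 31 = 381 left.
September 1966 has 30 days: 381 − 30 = 351 left.
October 1966 has 31 days: 351 − 31 = 320 left.
November 1966 has 30 days: 320 − 30 = 290 left.
December 1966 has 31 days: 290 − 31 = 259 left.
January 1967 has 31 days: 259 − 31 = 228 left.
February 1967 has 28 days (1967 is not a leap year): 228 − 28 = 200 left.
March 1967 has 31 days: 200 − 31 = 169 left.
April 1967 has 30 days: 169 − 30 = 139 left.
May 1967 has 31 days: 139 − 31 = 108 left.
June 1967 has 30 days: 108 − 30 = 78 left.
July 1967 has 31 days: 78 − 31 = 47 left.
August 1967 has 31 days: 47 − 31 = 16 left.
16 days into September 1967 → September 16, 1967.
Advancing 600 days from September 16, 1967:
September has 30 days, so 30 − 16 = 14 days remain after September 16, 1967; 600 − 14 = 586 left.
October 1967 has 31 days: 586 − 31 = 555 left.
November 1967 has 30 days: 555 − 30 = 525 left.
December 1967 has 31 days: 525 − 31 = 494 left.
January 1968 has 31 days: 494 − 31 = 463 left.
February 1968 has 29 days (1968 is a leap year): 463 − 29 = 434 left.
March 1968 has 31 days: 434 − 31 = 403 left.
April 1968 has 30 days: 403 − 30 = 373 left.
May 1968 has 31 days: 373 − 31 = 342 left.
June 1968 has 30 days: 342 − 30 = 312 left.
July 1968 has 31 days: 312 − 31 = 281 left.
August 1968 has 31 days: 281 − 31 = 250 left.
September 1968 has 30 days: 250 − 30 = 220 left.
October 1968 has 31 days: 220 − 31 = 189 left.
November 1968 has 30 days: 189 − 30 = 159 left.
December 1968 has 31 days: 159 − 31 = 128 left.
January 1969 has 31 days: 128 − 31 = 97 left.
February 1969 has 28 days (1969 is not a leap year): 97 − 28 = 69 left.
March 1969 has 31 days: 69 − 31 = 38 left.
April 1969 has 30 days: 38 − 30 = 8 left.
8 days into May 1969 → May 8, 1969.
Going back 3 months from May 8, 1969:
month 5 − 3 = 2 → February 1969.
Day 8 is valid in February, giving February 8, 1969.
Adding 14 weeks (= 98 days) from February 8, 1969:
February has 28 days, so 28 − 8 = 20 days remain after February 8, 1969; 98 − 20 = 78 left.
March 1969 has 31 days: 78 − 31 = 47 left.
April 1969 has 30 days: 47 − 30 = 17 left.
17 days into May 1969 → May 17, 1969.

May 17, 1969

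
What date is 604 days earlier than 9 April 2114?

August 13, 2112

Going back 604 days from April 9, 2114.
Going back 9 days from April 9, 2114 reaches the end of the previous month; 604 − 9 = 595 left.
March 2114 has 31 days: 595 − 31 = 564 left.
February 2114 has 28 days (2114 is not a leap year): 564 − 28 = 536 left.
January 2114 has 31 days: 536 − 31 = 505 left.
December 2113 has 31 days: 505 − 31 = 474 left.
November 2113 has 30 days: 474 − 30 = 444 left.
October 2113 has 31 days: 444 − 31 = 413 left.
September 2113 has 30 days: 413 − 30 = 383 left.
August 2113 has 31 days: 383 − 31 = 352 left.
July 2113 has 31 days: 352 − 31 = 321 left.
June 2113 has 30 days: 321 − 30 = 291 left.
May 2113 has 31 days: 291 − 31 = 260 left.
April 2113 has 30 days: 260 − 30 = 230 left.
March 2113 has 31 days: 230 − 31 = 199 left.
February 2113 has 28 days (2113 is not a leap year): 199 − 28 = 171 left.
January 2113 has 31 days: 171 − 31 = 140 left.
December 2112 has 31 days: 140 − 31 = 109 left.
November 2112 has 30 days: 109 − 30 = 79 left.
October 2112 has 31 days: 79 − 31 = 48 left.
September 2112 has 30 days: 48 − 30 = 18 left.
August 2112 has 31 days; 31 − 18 = 13 → August 13, 2112.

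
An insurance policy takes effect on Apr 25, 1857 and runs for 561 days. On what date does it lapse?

November 7, 1858

Advancing 561 days from April 25, 1857.
April has 30 days, so 30 − 25 = 5 days remain after April 25, 1857; 561 − 5 = 556 left.
May 1857 has 31 days: 556 − 31 = 525 left.
June 1857 has 30 days: 525 − 30 = 495 left.
July 1857 has 31 days: 495 − 31 = 464 left.
August 1857 has 31 days: 464 − 31 = 433 left.
September 1857 has 30 days: 433 − 30 = 403 left.
October 1857 has 31 days: 403 − 31 = 372 left.
November 1857 has 30 days: 372 − 30 = 342 left.
December 1857 has 31 days: 342 − 31 = 311 left.
January 1858 has 31 days: 311 − 31 = 280 left.
February 1858 has 28 days (1858 is not a leap year): 280 − 28 = 252 left.
March 1858 has 31 days: 252 − 31 = 221 left.
April 1858 has 30 days: 221 − 30 = 191 left.
May 1858 has 31 days: 191 − 31 = 160 left.
June 1858 has 30 days: 160 − 30 = 130 left.
July 1858 has 31 days: 130 − 31 = 99 left.
August 1858 has 31 days: 99 − 31 = 68 left.
September 1858 has 30 days: 68 − 30 = 38 left.
October 1858 has 31 days: 38 − 31 = 7 left.
7 days into November 1858 → November 7, 1858.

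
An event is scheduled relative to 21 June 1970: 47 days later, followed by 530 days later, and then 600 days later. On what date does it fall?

Counting forward 47 days from June 21, 1970:
June has 30 days, so 30 − 21 = 9 days remain after June 21, 1970; 47 − 9 = 38 left.
July 1970 has 31 days: 38 − 31 = 7 left.
7 days into August 1970 → August 7, 1970.
Advancing 530 days from August 7, 1970:
August has 31 days, so 31 − 7 = 24 days remain after August 7, 1970; 530 − 24 = 506 left.
September 1970 has 30 days: 506 − 30 = 476 left.
October 1970 has 31 days: 476 − 31 = 445 left.
November 1970 has 30 days: 445 − 30 = 415 left.
December 1970 has 31 days: 415 − 31 = 384 left.
January 1971 has 31 days: 384 − 31 = 353 left.
February 1971 has 28 days (1971 is not a leap year): 353 − 28 = 325 left.
March 1971 has 31 days: 325 − 31 = 294 left.
April 1971 has 30 days: 294 − 30 = 264 left.
May 1971 has 31 days: 264 − 31 = 233 left.
June 1971 has 30 days: 233 − 30 = 203 left.
July 1971 has 31 days: 203 − 31 = 172 left.
August 1971 has 31 days: 172 − 31 = 141 left.
September 1971 has 30 days: 141 − 30 = 111 left.
October 1971 has 31 days: 111 − 31 = 80 left.
November 1971 has 30 days: 80 − 30 = 50 left.
December 1971 has 31 days: 50 − 31 = 19 left.
19 days into January 1972 → January 19, 1972.
Advancing 600 days from January 19, 1972:
January has 31 days, so 31 − 19 = 12 days remain after January 19, 1972; 600 − 12 = 588 left.
February 1972 has 29 days (1972 is a leap year): 588 − 29 = 559 left.
March 1972 has 31 days: 559 − 31 = 528 left.
April 1972 has 30 days: 528 − 30 = 498 left.
May 1972 has 31 days: 498 − 31 = 467 left.
June 1972 has 30 days: 467 − 30 = 437 left.
July 1972 has 31 days: 437 − 31 = 406 left.
August 1972 has 31 days: 406 − 31 = 375 left.
September 1972 has 30 days: 375 − 30 = 345 left.
October 1972 has 31 days: 345 − 31 = 314 left.
November 1972 has 30 days: 314 − 30 = 284 left.
December 1972 has 31 days: 284 − 31 = 253 left.
January 1973 has 31 days: 253 − 31 = 222 left.
February 1973 has 28 days (1973 is not a leap year): 222 − 28 = 194 left.
March 1973 has 31 days: 194 − 31 = 163 left.
April 1973 has 30 days: 163 − 30 = 133 left.
May 1973 has 31 days: 133 − 31 = 102 left.
June 1973 has 30 days: 102 − 30 = 72 left.
July 1973 has 31 days: 72 − 31 = 41 left.
August 1973 has 31 days: 41 − 31 = 10 left.
10 days into September 1973 → September 10, 1973.

September 10, 1973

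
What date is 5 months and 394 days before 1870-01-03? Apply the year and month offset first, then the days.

Subtracting 5 months and 394 days from January 3, 1870: first the month/year part, then the days.
month 1 − 5 = -4, which is month 8 of year 1869 → August 1869.
Day 3 is valid in August, giving August 3, 1869.
Now subtract 394 days from August 3, 1869.
Going back 3 days from August 3, 1869 reaches the end of the previous month; 394 − 3 = 391 left.
July 1869 has 31 days: 391 − 31 = 360 left.
June 1869 has 30 days: 360 − 30 = 330 left.
May 1869 has 31 days: 330 − 31 = 299 left.
April 1869 has 30 days: 299 − 30 = 269 left.
March 1869 has 31 days: 269 − 31 = 238 left.
February 1869 has 28 days (1869 is not a leap year): 238 − 28 = 210 left.
January 1869 has 31 days: 210 − 31 = 179 left.
December 1868 has 31 days: 179 − 31 = 148 left.
November 1868 has 30 days: 148 − 30 = 118 left.
October 1868 has 31 days: 118 − 31 = 87 left.
September 1868 has 30 days: 87 − 30 = 57 left.
August 1868 has 31 days: 57 − 31 = 26 left.
July 1868 has 31 days; 31 − 26 = 5 → July 5, 1868.

July 5, 1868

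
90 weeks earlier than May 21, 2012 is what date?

August 30, 2010

Going back 90 weeks = 630 days from May 21, 2012.
Going back 21 days from May 21, 2012 reaches the end of the previous month; 630 − 21 = 609 left.
April 2012 has 30 days: 609 − 30 = 579 left.
March 2012 has 31 days: 579 − 31 = 548 left.
February 2012 has 29 days (2012 is a leap year): 548 − 29 = 519 left.
January 2012 has 31 days: 519 − 31 = 488 left.
December 2011 has 31 days: 488 − 31 = 457 left.
November 2011 has 30 days: 457 − 30 = 427 left.
October 2011 has 31 days: 427 − 31 = 396 left.
September 2011 has 30 days: 396 − 30 = 366 left.
August 2011 has 31 days: 366 − 31 = 335 left.
July 2011 has 31 days: 335 − 31 = 304 left.
June 2011 has 30 days: 304 − 30 = 274 left.
May 2011 has 31 days: 274 − 31 = 243 left.
April 2011 has 30 days: 243 − 30 = 213 left.
March 2011 has 31 days: 213 − 31 = 182 left.
February 2011 has 28 days (2011 is not a leap year): 182 − 28 = 154 left.
January 2011 has 31 days: 154 − 31 = 123 left.
December 2010 has 31 days: 123 − 31 = 92 left.
November 2010 has 30 days: 92 − 30 = 62 left.
October 2010 has 31 days: 62 − 31 = 31 left.
September 2010 has 30 days: 31 − 30 = 1 left.
August 2010 has 31 days; 31 − 1 = 30 → August 30, 2010.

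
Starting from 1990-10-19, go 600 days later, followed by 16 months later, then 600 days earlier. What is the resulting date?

Adding 600 days from October 19, 1990:
October has 31 days, so 31 − 19 = 12 days remain after October 19, 1990; 600 − 12 = 588 left.
November 1990 has 30 days: 588 − 30 = 558 left.
December 1990 has 31 days: 558 − 31 = 527 left.
January 1991 has 31 days: 527 − 31 = 496 left.
February 1991 has 28 days (1991 is not a leap year): 496 − 28 = 468 left.
March 1991 has 31 days: 468 − 31 = 437 left.
April 1991 has 30 days: 437 − 30 = 407 left.
May 1991 has 31 days: 407 − 31 = 376 left.
June 1991 has 30 days: 376 − 30 = 346 left.
July 1991 has 31 days: 346 − 31 = 315 left.
August 1991 has 31 days: 315 − 31 = 284 left.
September 1991 has 30 days: 284 − 30 = 254 left.
October 1991 has 31 days: 254 − 31 = 223 left.
November 1991 has 30 days: 223 − 30 = 193 left.
December 1991 has 31 days: 193 − 31 = 162 left.
January 1992 has 31 days: 162 − 31 = 131 left.
February 1992 has 29 days (1992 is a leap year): 131 − 29 = 102 left.
March 1992 has 31 days: 102 − 31 = 71 left.
April 1992 has 30 days: 71 − 30 = 41 left.
May 1992 has 31 days: 41 − 31 = 10 left.
10 days into June 1992 → June 10, 1992.
Counting forward 16 months from June 10, 1992:
month 6 + 16 = 22, which is month 10 of year 1993 → October 1993.
Day 10 is valid in October, giving October 10, 1993.
Going back 600 days from October 10, 1993:
Going back 10 days from October 10, 1993 reaches the end of the previous month; 600 − 10 = 590 left.
September 1993 has 30 days: 590 − 30 = 560 left.
August 1993 has 31 days: 560 − 31 = 529 left.
July 1993 has 31 days: 529 − 31 = 498 left.
June 1993 has 30 days: 498 − 30 = 468 left.
May 1993 has 31 days: 468 − 31 = 437 left.
April 1993 has 30 days: 437 − 30 = 407 left.
March 1993 has 31 days: 407 − 31 = 376 left.
February 1993 has 28 days (1993 is not a leap year): 376 − 28 = 348 left.
January 1993 has 31 days: 348 − 31 = 317 left.
December 1992 has 31 days: 317 − 31 = 286 left.
November 1992 has 30 days: 286 − 30 = 256 left.
October 1992 has 31 days: 256 − 31 = 225 left.
September 1992 has 30 days: 225 − 30 = 195 left.
August 1992 has 31 days: 195 − 31 = 164 left.
July 1992 has 31 days: 164 − 31 = 133 left.
June 1992 has 30 days: 133 − 30 = 103 left.
May 1992 has 31 days: 103 − 31 = 72 left.
April 1992 has 30 days: 72 − 30 = 42 left.
March 1992 has 31 days: 42 − 31 = 11 left.
February 1992 has 29 days; 29 − 11 = 18 → February 18, 1992.

February 18, 1992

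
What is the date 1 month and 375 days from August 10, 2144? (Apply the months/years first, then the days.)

Counting forward 1 month and 375 days from August 10, 2144: first the month/year part, then the days.
month 8 + 1 = 9 → September 2144.
Day 10 is valid in September, giving September 10, 2144.
Now add 375 days from September 10, 2144.
September has 30 days, so 30 − 10 = 20 days remain after September 10, 2144; 375 − 20 = 355 left.
October 2144 has 31 days: 355 − 31 = 324 left.
November 2144 has 30 days: 324 − 30 = 294 left.
December 2144 has 31 days: 294 − 31 = 263 left.
January 2145 has 31 days: 263 − 31 = 232 left.
February 2145 has 28 days (2145 is not a leap year): 232 − 28 = 204 left.
March 2145 has 31 days: 204 − 31 = 173 left.
April 2145 has 30 days: 173 − 30 = 143 left.
May 2145 has 31 days: 143 − 31 = 112 left.
June 2145 has 30 days: 112 − 30 = 82 left.
July 2145 has 31 days: 82 − 31 = 51 left.
August 2145 has 31 days: 51 − 31 = 20 left.
20 days into September 2145 → September 20, 2145.

September 20, 2145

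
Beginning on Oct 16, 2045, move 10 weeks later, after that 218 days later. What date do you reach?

July 31, 2046

Counting forward 10 weeks (= 70 days) from October 16, 2045:
October has 31 days, so 31 − 16 = 15 days remain after October 16, 2045; 70 − 15 = 55 left.
November 2045 has 30 days: 55 − 30 = 25 left.
25 days into December 2045 → December 25, 2045.
Counting forward 218 days from December 25, 2045:
December has 31 days, so 31 − 25 = 6 days remain after December 25, 2045; 218 − 6 = 212 left.
January 2046 has 31 days: 212 − 31 = 181 left.
February 2046 has 28 days (2046 is not a leap year): 181 − 28 = 153 left.
March 2046 has 31 days: 153 − 31 = 122 left.
April 2046 has 30 days: 122 − 30 = 92 left.
May 2046 has 31 days: 92 − 31 = 61 left.
June 2046 has 30 days: 61 − 30 = 31 left.
31 days into July 2046 → July 31, 2046.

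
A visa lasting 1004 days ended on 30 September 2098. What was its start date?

Subtracting 1004 days from September 30, 2098.
Going back 30 days from September 30, 2098 reaches the end of the previous month; 1004 − 30 = 974 left.
August 2098 has 31 days: 974 − 31 = 943 left.
July 2098 has 31 days: 943 − 31 = 912 left.
June 2098 has 30 days: 912 − 30 = 882 left.
May 2098 has 31 days: 882 − 31 = 851 left.
April 2098 has 30 days: 851 − 30 = 821 left.
March 2098 has 31 days: 821 − 31 = 790 left.
February 2098 has 28 days (2098 is not a leap year): 790 − 28 = 762 left.
January 2098 has 31 days: 762 − 31 = 731 left.
December 2097 has 31 days: 731 − 31 = 700 left.
November 2097 has 30 days: 700 − 30 = 670 left.
October 2097 has 31 days: 670 − 31 = 639 left.
September 2097 has 30 days: 639 − 30 = 609 left.
August 2097 has 31 days: 609 − 31 = 578 left.
July 2097 has 31 days: 578 − 31 = 547 left.
June 2097 has 30 days: 547 − 30 = 517 left.
May 2097 has 31 days: 517 − 31 = 486 left.
April 2097 has 30 days: 486 − 30 = 456 left.
March 2097 has 31 days: 456 − 31 = 425 left.
February 2097 has 28 days (2097 is not a leap year): 425 − 28 = 397 left.
January 2097 has 31 days: 397 − 31 = 366 left.
December 2096 has 31 days: 366 − 31 = 335 left.
November 2096 has 30 days: 335 − 30 = 305 left.
October 2096 has 31 days: 305 − 31 = 274 left.
September 2096 has 30 days: 274 − 30 = 244 left.
August 2096 has 31 days: 244 − 31 = 213 left.
July 2096 has 31 days: 213 − 31 = 182 left.
June 2096 has 30 days: 182 − 30 = 152 left.
May 2096 has 31 days: 152 − 31 = 121 left.
April 2096 has 30 days: 121 − 30 = 91 left.
March 2096 has 31 days: 91 − 31 = 60 left.
February 2096 has 29 days (2096 is a leap year): 60 − 29 = 31 left.
January 2096 has 31 days: 31 − 31 = 0 left.
December 2095 has 31 days; 31 − 0 = 31 → December 31, 2095.

December 31, 2095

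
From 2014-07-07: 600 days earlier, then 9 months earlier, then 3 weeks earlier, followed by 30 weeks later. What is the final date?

Going back 600 days from July 7, 2014:
Going back 7 days from July 7, 2014 reaches the end of the previous month; 600 − 7 = 593 left.
June 2014 has 30 days: 593 − 30 = 563 left.
May 2014 has 31 days: 563 − 31 = 532 left.
April 2014 has 30 days: 532 − 30 = 502 left.
March 2014 has 31 days: 502 − 31 = 471 left.
February 2014 has 28 days (2014 is not a leap year): 471 − 28 = 443 left.
January 2014 has 31 days: 443 − 31 = 412 left.
December 2013 has 31 days: 412 − 31 = 381 left.
November 2013 has 30 days: 381 − 30 = 351 left.
October 2013 has 31 days: 351 − 31 = 320 left.
September 2013 has 30 days: 320 − 30 = 290 left.
August 2013 has 31 days: 290 − 31 = 259 left.
July 2013 has 31 days: 259 − 31 = 228 left.
June 2013 has 30 days: 228 − 30 = 198 left.
May 2013 has 31 days: 198 − 31 = 167 left.
April 2013 has 30 days: 167 − 30 = 137 left.
March 2013 has 31 days: 137 − 31 = 106 left.
February 2013 has 28 days (2013 is not a leap year): 106 − 28 = 78 left.
January 2013 has 31 days: 78 − 31 = 47 left.
December 2012 has 31 days: 47 − 31 = 16 left.
November 2012 has 30 days; 30 − 16 = 14 → November 14, 2012.
Going back 9 months from November 14, 2012:
month 11 − 9 = 2 → February 2012.
Day 14 is valid in February, giving February 14, 2012.
Subtracting 3 weeks (= 21 days) from February 14, 2012:
Going back 14 days from February 14, 2012 reaches the end of the previous month; 21 − 14 = 7 left.
January 2012 has 31 days; 31 − 7 = 24 → January 24, 2012.
Counting forward 30 weeks (= 210 days) from January 24, 2012:
January has 31 days, so 31 − 24 = 7 days remain after January 24, 2012; 210 − 7 = 203 left.
February 2012 has 29 days (2012 is a leap year): 203 − 29 = 174 left.
March 2012 has 31 days: 174 − 31 = 143 left.
April 2012 has 30 days: 143 − 30 = 113 left.
May 2012 has 31 days: 113 − 31 = 82 left.
June 2012 has 30 days: 82 − 30 = 52 left.
July 2012 has 31 days: 52 − 31 = 21 left.
21 days into August 2012 → August 21, 2012.

August 21, 2012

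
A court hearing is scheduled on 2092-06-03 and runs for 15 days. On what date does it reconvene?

Advancing 15 days from June 3, 2092.
June has 30 days; 3 + 15 = 18, still in June.

June 18, 2092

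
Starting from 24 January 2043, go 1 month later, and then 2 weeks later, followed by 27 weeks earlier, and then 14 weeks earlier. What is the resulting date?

Counting forward 1 month from January 24, 2043:
month 1 + 1 = 2 → February 2043.
Day 24 is valid in February, giving February 24, 2043.
Counting forward 2 weeks (= 14 days) from February 24, 2043:
February has 28 days, so 28 − 24 = 4 days remain after February 24, 2043; 14 − 4 = 10 left.
10 days into March 2043 → March 10, 2043.
Subtracting 27 weeks (= 189 days) from March 10, 2043:
Going back 10 days from March 10, 2043 reaches the end of the previous month; 189 − 10 = 179 left.
February 2043 has 28 days (2043 is not a leap year): 179 − 28 = 151 left.
January 2043 has 31 days: 151 − 31 = 120 left.
December 2042 has 31 days: 120 − 31 = 89 left.
November 2042 has 30 days: 89 − 30 = 59 left.
October 2042 has 31 days: 59 − 31 = 28 left.
September 2042 has 30 days; 30 − 28 = 2 → September 2, 2042.
Going back 14 weeks (= 98 days) from September 2, 2042:
Going back 2 days from September 2, 2042 reaches the end of the previous month; 98 − 2 = 96 left.
August 2042 has 31 days: 96 − 31 = 65 left.
July 2042 has 31 days: 65 − 31 = 34 left.
June 2042 has 30 days: 34 − 30 = 4 left.
May 2042 has 31 days; 31 − 4 = 27 → May 27, 2042.

May 27, 2042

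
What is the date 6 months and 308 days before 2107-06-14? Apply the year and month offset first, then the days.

Counting back 6 months and 308 days from June 14, 2107: first the month/year part, then the days.
month 6 − 6 = 0, which is month 12 of year 2106 → December 2106.
Day 14 is valid in December, giving December 14, 2106.
Now subtract 308 days from December 14, 2106.
Going back 14 days from December 14, 2106 reaches the end of the previous month; 308 − 14 = 294 left.
November 2106 has 30 days: 294 − 30 = 264 left.
October 2106 has 31 days: 264 − 31 = 233 left.
September 2106 has 30 days: 233 − 30 = 203 left.
August 2106 has 31 days: 203 − 31 = 172 left.
July 2106 has 31 days: 172 − 31 = 141 left.
June 2106 has 30 days: 141 − 30 = 111 left.
May 2106 has 31 days: 111 − 31 = 80 left.
April 2106 has 30 days: 80 − 30 = 50 left.
March 2106 has 31 days: 50 − 31 = 19 left.
February 2106 has 28 days; 28 − 19 = 9 → February 9, 2106.

February 9, 2106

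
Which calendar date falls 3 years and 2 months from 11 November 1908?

January 11, 1912

Counting forward 3 years and 2 months from November 11, 1908.
+3 years → 1911; month 11 + 2 = 13, which is month 1 of year 1912 → January 1912.
Day 11 is valid in January, giving January 11, 1912.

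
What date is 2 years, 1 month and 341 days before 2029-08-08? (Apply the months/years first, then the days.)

August 1, 2026

Counting back 2 years, 1 month and 341 days from August 8, 2029: first the month/year part, then the days.
-2 years → 2027; month 8 − 1 = 7 → July 2027.
Day 8 is valid in July, giving July 8, 2027.
Now subtract 341 days from July 8, 2027.
Going back 8 days from July 8, 2027 reaches the end of the previous month; 341 − 8 = 333 left.
June 2027 has 30 days: 333 − 30 = 303 left.
May 2027 has 31 days: 303 − 31 = 272 left.
April 2027 has 30 days: 272 − 30 = 242 left.
March 2027 has 31 days: 242 − 31 = 211 left.
February 2027 has 28 days (2027 is not a leap year): 211 − 28 = 183 left.
January 2027 has 31 days: 183 − 31 = 152 left.
December 2026 has 31 days: 152 − 31 = 121 left.
November 2026 has 30 days: 121 − 30 = 91 left.
October 2026 has 31 days: 91 − 31 = 60 left.
September 2026 has 30 days: 60 − 30 = 30 left.
August 2026 has 31 days; 31 − 30 = 1 → August 1, 2026.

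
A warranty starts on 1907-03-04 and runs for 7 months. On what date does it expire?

Counting forward 7 months from March 4, 1907.
month 3 + 7 = 10 → October 1907.
Day 4 is valid in October, giving October 4, 1907.

October 4, 1907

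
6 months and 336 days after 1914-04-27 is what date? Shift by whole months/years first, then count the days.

Adding 6 months and 336 days from April 27, 1914: first the month/year part, then the days.
month 4 + 6 = 10 → October 1914.
Day 27 is valid in October, giving October 27, 1914.
Now add 336 days from October 27, 1914.
October has 31 days, so 31 − 27 = 4 days remain after October 27, 1914; 336 − 4 = 332 left.
November 1914 has 30 days: 332 − 30 = 302 left.
December 1914 has 31 days: 302 − 31 = 271 left.
January 1915 has 31 days: 271 − 31 = 240 left.
February 1915 has 28 days (1915 is not a leap year): 240 − 28 = 212 left.
March 1915 has 31 days: 212 − 31 = 181 left.
April 1915 has 30 days: 181 − 30 = 151 left.
May 1915 has 31 days: 151 − 31 = 120 left.
June 1915 has 30 days: 120 − 30 = 90 left.
July 1915 has 31 days: 90 − 31 = 59 left.
August 1915 has 31 days: 59 − 31 = 28 left.
28 days into September 1915 → September 28, 1915.

September 28, 1915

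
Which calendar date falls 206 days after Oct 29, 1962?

Adding 206 days from October 29, 1962.
October has 31 days, so 31 − 29 = 2 days remain after October 29, 1962; 206 − 2 = 204 left.
November 1962 has 30 days: 204 − 30 = 174 left.
December 1962 has 31 days: 174 − 31 = 143 left.
January 1963 has 31 days: 143 − 31 = 112 left.
February 1963 has 28 days (1963 is not a leap year): 112 − 28 = 84 left.
March 1963 has 31 days: 84 − 31 = 53 left.
April 1963 has 30 days: 53 − 30 = 23 left.
23 days into May 1963 → May 23, 1963.

May 23, 1963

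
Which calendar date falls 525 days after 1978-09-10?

Advancing 525 days from September 10, 1978.
September has 30 days, so 30 − 10 = 20 days remain after September 10, 1978; 525 − 20 = 505 left.
October 1978 has 31 days: 505 − 31 = 474 left.
November 1978 has 30 days: 474 − 30 = 444 left.
December 1978 has 31 days: 444 − 31 = 413 left.
January 1979 has 31 days: 413 − 31 = 382 left.
February 1979 has 28 days (1979 is not a leap year): 382 − 28 = 354 left.
March 1979 has 31 days: 354 − 31 = 323 left.
April 1979 has 30 days: 323 − 30 = 293 left.
May 1979 has 31 days: 293 − 31 = 262 left.
June 1979 has 30 days: 262 − 30 = 232 left.
July 1979 has 31 days: 232 − 31 = 201 left.
August 1979 has 31 days: 201 − 31 = 170 left.
September 1979 has 30 days: 170 − 30 = 140 left.
October 1979 has 31 days: 140 − 31 = 109 left.
November 1979 has 30 days: 109 − 30 = 79 left.
December 1979 has 31 days: 79 − 31 = 48 left.
January 1980 has 31 days: 48 − 31 = 17 left.
17 days into February 1980 → February 17, 1980.

February 17, 1980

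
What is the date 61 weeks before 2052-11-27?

Subtracting 61 weeks = 427 days from November 27, 2052.
Going back 27 days from November 27, 2052 reaches the end of the previous month; 427 − 27 = 400 left.
October 2052 has 31 days: 400 − 31 = 369 left.
September 2052 has 30 days: 369 − 30 = 339 left.
August 2052 has 31 days: 339 − 31 = 308 left.
July 2052 has 31 days: 308 − 31 = 277 left.
June 2052 has 30 days: 277 − 30 = 247 left.
May 2052 has 31 days: 247 − 31 = 216 left.
April 2052 has 30 days: 216 − 30 = 186 left.
March 2052 has 31 days: 186 − 31 = 155 left.
February 2052 has 29 days (2052 is a leap year): 155 − 29 = 126 left.
January 2052 has 31 days: 126 − 31 = 95 left.
December 2051 has 31 days: 95 − 31 = 64 left.
November 2051 has 30 days: 64 − 30 = 34 left.
October 2051 has 31 days: 34 − 31 = 3 left.
September 2051 has 30 days; 30 − 3 = 27 → September 27, 2051.

September 27, 2051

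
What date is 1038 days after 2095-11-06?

Advancing 1038 days from November 6, 2095.
November has 30 days, so 30 − 6 = 24 days remain after November 6, 2095; 1038 − 24 = 1014 left.
December 2095 has 31 days: 1014 − 31 = 983 left.
January 2096 has 31 days: 983 − 31 = 952 left.
February 2096 has 29 days (2096 is a leap year): 952 − 29 = 923 left.
March 2096 has 31 days: 923 − 31 = 892 left.
April 2096 has 30 days: 892 − 30 = 862 left.
May 2096 has 31 days: 862 − 31 = 831 left.
June 2096 has 30 days: 831 − 30 = 801 left.
July 2096 has 31 days: 801 − 31 = 770 left.
August 2096 has 31 days: 770 − 31 = 739 left.
September 2096 has 30 days: 739 − 30 = 709 left.
October 2096 has 31 days: 709 − 31 = 678 left.
November 2096 has 30 days: 678 − 30 = 648 left.
December 2096 has 31 days: 648 − 31 = 617 left.
January 2097 has 31 days: 617 − 31 = 586 left.
February 2097 has 28 days (2097 is not a leap year): 586 − 28 = 558 left.
March 2097 has 31 days: 558 − 31 = 527 left.
April 2097 has 30 days: 527 − 30 = 497 left.
May 2097 has 31 days: 497 − 31 = 466 left.
June 2097 has 30 days: 466 − 30 = 436 left.
July 2097 has 31 days: 436 − 31 = 405 left.
August 2097 has 31 days: 405 − 31 = 374 left.
September 2097 has 30 days: 374 − 30 = 344 left.
October 2097 has 31 days: 344 − 31 = 313 left.
November 2097 has 30 days: 313 − 30 = 283 left.
December 2097 has 31 days: 283 − 31 = 252 left.
January 2098 has 31 days: 252 − 31 = 221 left.
February 2098 has 28 days (2098 is not a leap year): 221 − 28 = 193 left.
March 2098 has 31 days: 193 − 31 = 162 left.
April 2098 has 30 days: 162 − 30 = 132 left.
May 2098 has 31 days: 132 − 31 = 101 left.
June 2098 has 30 days: 101 − 30 = 71 left.
July 2098 has 31 days: 71 − 31 = 40 left.
August 2098 has 31 days: 40 − 31 = 9 left.
9 days into September 2098 → September 9, 2098.

September 9, 2098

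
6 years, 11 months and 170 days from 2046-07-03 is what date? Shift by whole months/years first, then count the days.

November 20, 2053

Counting forward 6 years, 11 months and 170 days from July 3, 2046: first the month/year part, then the days.
+6 years → 2052; month 7 + 11 = 18, which is month 6 of year 2053 → June 2053.
Day 3 is valid in June, giving June 3, 2053.
Now add 170 days from June 3, 2053.
June has 30 days, so 30 − 3 = 27 days remain after June 3, 2053; 170 − 27 = 143 left.
July 2053 has 31 days: 143 − 31 = 112 left.
August 2053 has 31 days: 112 − 31 = 81 left.
September 2053 has 30 days: 81 − 30 = 51 left.
October 2053 has 31 days: 51 − 31 = 20 left.
20 days into November 2053 → November 20, 2053.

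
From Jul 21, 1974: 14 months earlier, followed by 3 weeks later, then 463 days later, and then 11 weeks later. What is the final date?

December 3, 1974

Subtracting 14 months from July 21, 1974:
month 7 − 14 = -7, which is month 5 of year 1973 → May 1973.
Day 21 is valid in May, giving May 21, 1973.
Adding 3 weeks (= 21 days) from May 21, 1973:
May has 31 days, so 31 − 21 = 10 days remain after May 21, 1973; 21 − 10 = 11 left.
11 days into June 1973 → June 11, 1973.
Counting forward 463 days from June 11, 1973:
June has 30 days, so 30 − 11 = 19 days remain after June 11, 1973; 463 − 19 = 444 left.
July 1973 has 31 days: 444 − 31 = 413 left.
August 1973 has 31 days: 413 − 31 = 382 left.
September 1973 has 30 days: 382 − 30 = 352 left.
October 1973 has 31 days: 352 − 31 = 321 left.
November 1973 has 30 days: 321 − 30 = 291 left.
December 1973 has 31 days: 291 − 31 = 260 left.
January 1974 has 31 days: 260 − 31 = 229 left.
February 1974 has 28 days (1974 is not a leap year): 229 − 28 = 201 left.
March 1974 has 31 days: 201 − 31 = 170 left.
April 1974 has 30 days: 170 − 30 = 140 left.
May 1974 has 31 days: 140 − 31 = 109 left.
June 1974 has 30 days: 109 − 30 = 79 left.
July 1974 has 31 days: 79 − 31 = 48 left.
August 1974 has 31 days: 48 − 31 = 17 left.
17 days into September 1974 → September 17, 1974.
Advancing 11 weeks (= 77 days) from September 17, 1974:
September has 30 days, so 30 − 17 = 13 days remain after September 17, 1974; 77 − 13 = 64 left.
October 1974 has 31 days: 64 − 31 = 33 left.
November 1974 has 30 days: 33 − 30 = 3 left.
3 days into December 1974 → December 3, 1974.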